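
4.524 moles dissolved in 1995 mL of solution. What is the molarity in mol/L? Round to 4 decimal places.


Convert volume to liters: V_L = V_mL / 1000.
V_L = 1995 / 1000 = 1.995 L
M = n / V_L = 4.524 / 1.995
M = 2.26766917 mol/L, rounded to 4 dp:

2.2677 mol/L


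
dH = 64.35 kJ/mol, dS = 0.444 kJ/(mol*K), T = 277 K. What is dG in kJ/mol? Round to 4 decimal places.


Gibbs: dG = dH - T*dS (consistent units, dS already in kJ/(mol*K)).
T*dS = 277 * 0.444 = 122.988
dG = 64.35 - (122.988)
dG = -58.638 kJ/mol, rounded to 4 dp:

-58.6380 kJ/mol


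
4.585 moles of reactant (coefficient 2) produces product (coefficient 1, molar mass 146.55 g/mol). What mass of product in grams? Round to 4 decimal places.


Use the coefficient ratio to convert reactant moles to product moles, then multiply by the product's molar mass.
moles_P = moles_R * (coeff_P / coeff_R) = 4.585 * (1/2) = 2.2925
mass_P = moles_P * M_P = 2.2925 * 146.55
mass_P = 335.965875 g, rounded to 4 dp:

335.9659 g


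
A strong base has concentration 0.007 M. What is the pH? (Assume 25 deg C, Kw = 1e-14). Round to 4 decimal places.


A strong base dissociates completely, so [OH-] equals the given concentration.
pOH = -log10([OH-]) = -log10(0.007) = 2.154902
pH = 14 - pOH = 14 - 2.154902
pH = 11.845098, rounded to 4 dp:

11.8451


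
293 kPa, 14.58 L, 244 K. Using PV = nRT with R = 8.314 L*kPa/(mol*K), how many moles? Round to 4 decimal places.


PV = nRT, solve for n = PV / (RT).
PV = 293 * 14.58 = 4271.94
RT = 8.314 * 244 = 2028.616
n = 4271.94 / 2028.616
n = 2.10583965 mol, rounded to 4 dp:

2.1058 mol


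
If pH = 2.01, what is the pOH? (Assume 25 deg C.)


At 25 deg C, pH + pOH = 14.
pOH = 14 - pH = 14 - 2.01
pOH = 11.99:

11.99


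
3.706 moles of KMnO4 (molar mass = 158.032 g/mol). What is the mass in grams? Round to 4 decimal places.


mass = n * M
mass = 3.706 * 158.032
mass = 585.666592 g, rounded to 4 dp:

585.6666 g


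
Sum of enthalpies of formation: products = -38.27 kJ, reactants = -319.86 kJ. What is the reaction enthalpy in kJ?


dH_rxn = sum(dH_f products) - sum(dH_f reactants)
dH_rxn = -38.27 - (-319.86)
dH_rxn = 281.59 kJ:

281.59 kJ


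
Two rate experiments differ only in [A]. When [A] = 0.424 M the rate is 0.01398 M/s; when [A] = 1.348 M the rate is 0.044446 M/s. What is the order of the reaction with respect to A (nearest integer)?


Rate is proportional to [A]^n, so rate2/rate1 = ([A]2/[A]1)^n. Take logs to solve for n.
rate2/rate1 = 0.044446 / 0.01398 = 3.1793
[A]2/[A]1 = 1.348 / 0.424 = 3.1792
n = ln(3.1793) / ln(3.1792) = 1.0
Nearest integer order:

1


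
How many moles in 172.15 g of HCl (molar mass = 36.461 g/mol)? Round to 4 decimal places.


n = mass / M
n = 172.15 / 36.461
n = 4.72148323 mol, rounded to 4 dp:

4.7215 mol


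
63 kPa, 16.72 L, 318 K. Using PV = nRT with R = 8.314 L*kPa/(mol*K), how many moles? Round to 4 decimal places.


PV = nRT, solve for n = PV / (RT).
PV = 63 * 16.72 = 1053.36
RT = 8.314 * 318 = 2643.852
n = 1053.36 / 2643.852
n = 0.39841867 mol, rounded to 4 dp:

0.3984 mol


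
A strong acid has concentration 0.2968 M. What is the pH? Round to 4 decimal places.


A strong acid dissociates completely, so [H+] equals the given concentration.
pH = -log10([H+]) = -log10(0.2968)
pH = 0.5275361, rounded to 4 dp:

0.5275


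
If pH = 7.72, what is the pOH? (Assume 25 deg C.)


At 25 deg C, pH + pOH = 14.
pOH = 14 - pH = 14 - 7.72
pOH = 6.28:

6.28


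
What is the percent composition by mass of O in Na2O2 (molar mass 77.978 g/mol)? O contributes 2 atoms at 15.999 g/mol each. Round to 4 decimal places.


pct = 100 * (n_elem * M_elem) / M_total
mass_contribution = 2 * 15.999 = 31.998 g/mol
pct = 100 * 31.998 / 77.978
pct = 41.0346508 %, rounded to 4 dp:

41.0347 %


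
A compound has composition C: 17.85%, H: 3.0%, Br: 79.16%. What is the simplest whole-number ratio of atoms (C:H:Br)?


Assume 100 g of compound, divide each mass% by atomic mass to get moles, then normalize by the smallest to get a raw atom ratio.
Moles per 100 g: C: 17.85/12.011 = 1.4861, H: 3.0/1.008 = 2.9762, Br: 79.16/79.904 = 0.9907
Raw ratio (divide by min = 0.9907): C: 1.5, H: 3.004, Br: 1.0
Multiply by 2 to clear fractions: C: 3.0 ~= 3, H: 6.008 ~= 6, Br: 2.0 ~= 2
Reduce by GCD to get the simplest whole-number ratio:

3:6:2


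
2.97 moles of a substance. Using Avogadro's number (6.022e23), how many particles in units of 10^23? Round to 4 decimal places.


N = n * NA, then divide by 1e23 for the requested units.
N / 1e23 = n * 6.022
N / 1e23 = 2.97 * 6.022
N / 1e23 = 17.88534, rounded to 4 dp:

17.8853


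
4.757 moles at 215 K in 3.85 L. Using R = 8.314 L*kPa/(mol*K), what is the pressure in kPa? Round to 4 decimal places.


PV = nRT, solve for P = nRT / V.
nRT = 4.757 * 8.314 * 215 = 8503.1851
P = 8503.1851 / 3.85
P = 2208.61950649 kPa, rounded to 4 dp:

2208.6195 kPa


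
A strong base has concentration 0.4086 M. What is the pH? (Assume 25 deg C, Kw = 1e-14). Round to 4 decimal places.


A strong base dissociates completely, so [OH-] equals the given concentration.
pOH = -log10([OH-]) = -log10(0.4086) = 0.388702
pH = 14 - pOH = 14 - 0.388702
pH = 13.611298, rounded to 4 dp:

13.6113


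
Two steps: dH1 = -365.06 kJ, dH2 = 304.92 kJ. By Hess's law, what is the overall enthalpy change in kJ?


Hess's law: enthalpy is a state function, so add the step enthalpies.
dH_total = dH1 + dH2 = -365.06 + (304.92)
dH_total = -60.14 kJ:

-60.14 kJ


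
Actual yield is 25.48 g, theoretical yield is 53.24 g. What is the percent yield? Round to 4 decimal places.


% yield = 100 * actual / theoretical
% yield = 100 * 25.48 / 53.24
% yield = 47.85875282 %, rounded to 4 dp:

47.8588 %


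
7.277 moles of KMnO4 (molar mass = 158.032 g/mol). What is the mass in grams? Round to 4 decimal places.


mass = n * M
mass = 7.277 * 158.032
mass = 1149.998864 g, rounded to 4 dp:

1149.9989 g


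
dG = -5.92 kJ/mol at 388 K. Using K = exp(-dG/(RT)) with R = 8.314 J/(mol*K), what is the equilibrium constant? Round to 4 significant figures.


dG is in kJ/mol; multiply by 1000 to match R in J/(mol*K).
RT = 8.314 * 388 = 3225.832 J/mol
exponent = -dG*1000 / (RT) = -(-5.92*1000) / 3225.832 = 1.83518547
K = exp(1.83518547)
K = 6.2662962, rounded to 4 significant figures:

6.266


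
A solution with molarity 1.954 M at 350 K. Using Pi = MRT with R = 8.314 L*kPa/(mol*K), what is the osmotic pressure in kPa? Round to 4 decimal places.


Osmotic pressure (van't Hoff): Pi = M*R*T.
RT = 8.314 * 350 = 2909.9
Pi = 1.954 * 2909.9
Pi = 5685.9446 kPa, rounded to 4 dp:

5685.9446 kPa


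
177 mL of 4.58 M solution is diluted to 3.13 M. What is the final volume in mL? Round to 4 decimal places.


Dilution: M1*V1 = M2*V2, solve for V2.
V2 = M1*V1 / M2
V2 = 4.58 * 177 / 3.13
V2 = 810.66 / 3.13
V2 = 258.99680511 mL, rounded to 4 dp:

258.9968 mL


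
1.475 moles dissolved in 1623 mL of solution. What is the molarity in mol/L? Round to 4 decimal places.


Convert volume to liters: V_L = V_mL / 1000.
V_L = 1623 / 1000 = 1.623 L
M = n / V_L = 1.475 / 1.623
M = 0.90881084 mol/L, rounded to 4 dp:

0.9088 mol/L


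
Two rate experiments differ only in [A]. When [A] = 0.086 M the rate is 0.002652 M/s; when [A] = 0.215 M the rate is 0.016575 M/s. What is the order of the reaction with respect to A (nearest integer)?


Rate is proportional to [A]^n, so rate2/rate1 = ([A]2/[A]1)^n. Take logs to solve for n.
rate2/rate1 = 0.016575 / 0.002652 = 6.25
[A]2/[A]1 = 0.215 / 0.086 = 2.5
n = ln(6.25) / ln(2.5) = 2.0
Nearest integer order:

2


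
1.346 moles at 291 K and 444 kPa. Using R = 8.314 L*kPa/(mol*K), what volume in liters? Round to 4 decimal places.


PV = nRT, solve for V = nRT / P.
nRT = 1.346 * 8.314 * 291 = 3256.4774
V = 3256.4774 / 444
V = 7.33440856 L, rounded to 4 dp:

7.3344 L


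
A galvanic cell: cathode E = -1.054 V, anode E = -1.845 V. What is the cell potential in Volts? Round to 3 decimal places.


Standard cell potential: E_cell = E_cathode - E_anode.
E_cell = -1.054 - (-1.845)
E_cell = 0.791 V, rounded to 3 dp:

0.791 V


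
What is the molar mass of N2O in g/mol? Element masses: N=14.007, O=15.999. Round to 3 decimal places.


M = sum(count * atomic_mass) over atoms.
M = 2*14.007 + 1*15.999
M = 28.014 + 15.999
M = 44.013 g/mol, rounded to 3 dp:

44.013 g/mol


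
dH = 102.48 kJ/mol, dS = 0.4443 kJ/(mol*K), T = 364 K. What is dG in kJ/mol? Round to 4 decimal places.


Gibbs: dG = dH - T*dS (consistent units, dS already in kJ/(mol*K)).
T*dS = 364 * 0.4443 = 161.7252
dG = 102.48 - (161.7252)
dG = -59.2452 kJ/mol, rounded to 4 dp:

-59.2452 kJ/mol


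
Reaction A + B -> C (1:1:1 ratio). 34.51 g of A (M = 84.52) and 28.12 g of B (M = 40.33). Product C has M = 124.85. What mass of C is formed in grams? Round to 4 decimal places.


Find moles of each reactant; the smaller value is the limiting reagent in a 1:1:1 reaction, so moles_C equals moles of the limiter.
n_A = mass_A / M_A = 34.51 / 84.52 = 0.408306 mol
n_B = mass_B / M_B = 28.12 / 40.33 = 0.697248 mol
Limiting reagent: A (smaller), n_limiting = 0.408306 mol
mass_C = n_limiting * M_C = 0.408306 * 124.85
mass_C = 50.9770041 g, rounded to 4 dp:

50.9770 g


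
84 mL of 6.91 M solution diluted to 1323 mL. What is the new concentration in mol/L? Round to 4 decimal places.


Dilution: M1*V1 = M2*V2, solve for M2.
M2 = M1*V1 / V2
M2 = 6.91 * 84 / 1323
M2 = 580.44 / 1323
M2 = 0.43873016 mol/L, rounded to 4 dp:

0.4387 mol/L


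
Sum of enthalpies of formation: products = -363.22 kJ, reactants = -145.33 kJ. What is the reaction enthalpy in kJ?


dH_rxn = sum(dH_f products) - sum(dH_f reactants)
dH_rxn = -363.22 - (-145.33)
dH_rxn = -217.89 kJ:

-217.89 kJ


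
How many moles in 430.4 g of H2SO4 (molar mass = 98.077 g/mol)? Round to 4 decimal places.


n = mass / M
n = 430.4 / 98.077
n = 4.38838871 mol, rounded to 4 dp:

4.3884 mol


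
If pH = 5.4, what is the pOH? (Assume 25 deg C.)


At 25 deg C, pH + pOH = 14.
pOH = 14 - pH = 14 - 5.4
pOH = 8.6:

8.60


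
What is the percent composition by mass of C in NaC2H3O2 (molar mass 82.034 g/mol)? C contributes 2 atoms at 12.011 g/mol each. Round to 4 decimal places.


pct = 100 * (n_elem * M_elem) / M_total
mass_contribution = 2 * 12.011 = 24.022 g/mol
pct = 100 * 24.022 / 82.034
pct = 29.28298023 %, rounded to 4 dp:

29.2830 %


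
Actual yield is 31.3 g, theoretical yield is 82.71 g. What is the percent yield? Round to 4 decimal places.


% yield = 100 * actual / theoretical
% yield = 100 * 31.3 / 82.71
% yield = 37.84306613 %, rounded to 4 dp:

37.8431 %


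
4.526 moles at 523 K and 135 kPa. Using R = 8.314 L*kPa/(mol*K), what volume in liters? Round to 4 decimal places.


PV = nRT, solve for V = nRT / P.
nRT = 4.526 * 8.314 * 523 = 19680.0528
V = 19680.0528 / 135
V = 145.77816889 L, rounded to 4 dp:

145.7782 L


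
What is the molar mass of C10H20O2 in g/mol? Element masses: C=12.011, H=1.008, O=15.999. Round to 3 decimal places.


M = sum(count * atomic_mass) over atoms.
M = 10*12.011 + 20*1.008 + 2*15.999
M = 120.11 + 20.16 + 31.998
M = 172.268 g/mol, rounded to 3 dp:

172.268 g/mol


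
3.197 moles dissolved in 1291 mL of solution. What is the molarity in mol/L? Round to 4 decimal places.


Convert volume to liters: V_L = V_mL / 1000.
V_L = 1291 / 1000 = 1.291 L
M = n / V_L = 3.197 / 1.291
M = 2.4763749 mol/L, rounded to 4 dp:

2.4764 mol/L


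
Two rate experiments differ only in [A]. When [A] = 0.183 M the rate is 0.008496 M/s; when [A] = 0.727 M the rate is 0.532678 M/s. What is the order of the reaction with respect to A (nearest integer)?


Rate is proportional to [A]^n, so rate2/rate1 = ([A]2/[A]1)^n. Take logs to solve for n.
rate2/rate1 = 0.532678 / 0.008496 = 62.6975
[A]2/[A]1 = 0.727 / 0.183 = 3.9727
n = ln(62.6975) / ln(3.9727) = 3.0
Nearest integer order:

3


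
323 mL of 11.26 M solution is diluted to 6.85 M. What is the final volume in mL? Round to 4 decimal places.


Dilution: M1*V1 = M2*V2, solve for V2.
V2 = M1*V1 / M2
V2 = 11.26 * 323 / 6.85
V2 = 3636.98 / 6.85
V2 = 530.9459854 mL, rounded to 4 dp:

530.9460 mL


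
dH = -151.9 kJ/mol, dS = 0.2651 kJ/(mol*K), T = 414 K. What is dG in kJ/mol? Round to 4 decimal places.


Gibbs: dG = dH - T*dS (consistent units, dS already in kJ/(mol*K)).
T*dS = 414 * 0.2651 = 109.7514
dG = -151.9 - (109.7514)
dG = -261.6514 kJ/mol, rounded to 4 dp:

-261.6514 kJ/mol


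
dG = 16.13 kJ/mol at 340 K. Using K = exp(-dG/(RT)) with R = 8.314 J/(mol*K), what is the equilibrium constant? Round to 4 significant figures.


dG is in kJ/mol; multiply by 1000 to match R in J/(mol*K).
RT = 8.314 * 340 = 2826.76 J/mol
exponent = -dG*1000 / (RT) = -(16.13*1000) / 2826.76 = -5.70617951
K = exp(-5.70617951)
K = 0.0033253528, rounded to 4 significant figures:

0.003325


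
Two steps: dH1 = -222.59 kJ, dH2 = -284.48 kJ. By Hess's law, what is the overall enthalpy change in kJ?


Hess's law: enthalpy is a state function, so add the step enthalpies.
dH_total = dH1 + dH2 = -222.59 + (-284.48)
dH_total = -507.07 kJ:

-507.07 kJ


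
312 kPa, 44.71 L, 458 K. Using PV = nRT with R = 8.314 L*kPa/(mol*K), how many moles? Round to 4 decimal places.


PV = nRT, solve for n = PV / (RT).
PV = 312 * 44.71 = 13949.52
RT = 8.314 * 458 = 3807.812
n = 13949.52 / 3807.812
n = 3.66339515 mol, rounded to 4 dp:

3.6634 mol


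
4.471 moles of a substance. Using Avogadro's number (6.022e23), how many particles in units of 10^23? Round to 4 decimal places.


N = n * NA, then divide by 1e23 for the requested units.
N / 1e23 = n * 6.022
N / 1e23 = 4.471 * 6.022
N / 1e23 = 26.924362, rounded to 4 dp:

26.9244


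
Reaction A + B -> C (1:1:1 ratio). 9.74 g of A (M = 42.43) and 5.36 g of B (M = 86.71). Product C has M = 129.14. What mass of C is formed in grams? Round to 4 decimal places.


Find moles of each reactant; the smaller value is the limiting reagent in a 1:1:1 reaction, so moles_C equals moles of the limiter.
n_A = mass_A / M_A = 9.74 / 42.43 = 0.229555 mol
n_B = mass_B / M_B = 5.36 / 86.71 = 0.061815 mol
Limiting reagent: B (smaller), n_limiting = 0.061815 mol
mass_C = n_limiting * M_C = 0.061815 * 129.14
mass_C = 7.9827891 g, rounded to 4 dp:

7.9828 g


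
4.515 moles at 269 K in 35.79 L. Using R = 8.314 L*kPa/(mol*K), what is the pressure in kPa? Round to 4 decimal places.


PV = nRT, solve for P = nRT / V.
nRT = 4.515 * 8.314 * 269 = 10097.644
P = 10097.644 / 35.79
P = 282.13590388 kPa, rounded to 4 dp:

282.1359 kPa


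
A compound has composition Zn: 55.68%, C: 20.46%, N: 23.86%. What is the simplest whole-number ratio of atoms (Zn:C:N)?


Assume 100 g of compound, divide each mass% by atomic mass to get moles, then normalize by the smallest to get a raw atom ratio.
Moles per 100 g: Zn: 55.68/65.38 = 0.8516, C: 20.46/12.011 = 1.7034, N: 23.86/14.007 = 1.7034
Raw ratio (divide by min = 0.8516): Zn: 1.0, C: 2.0, N: 2.0
Multiply by 1 to clear fractions: Zn: 1.0 ~= 1, C: 2.0 ~= 2, N: 2.0 ~= 2
Reduce by GCD to get the simplest whole-number ratio:

1:2:2


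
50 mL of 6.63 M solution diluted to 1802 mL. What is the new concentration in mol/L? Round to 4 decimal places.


Dilution: M1*V1 = M2*V2, solve for M2.
M2 = M1*V1 / V2
M2 = 6.63 * 50 / 1802
M2 = 331.5 / 1802
M2 = 0.18396226 mol/L, rounded to 4 dp:

0.1840 mol/L


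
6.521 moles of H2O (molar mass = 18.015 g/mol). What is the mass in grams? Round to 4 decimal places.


mass = n * M
mass = 6.521 * 18.015
mass = 117.475815 g, rounded to 4 dp:

117.4758 g


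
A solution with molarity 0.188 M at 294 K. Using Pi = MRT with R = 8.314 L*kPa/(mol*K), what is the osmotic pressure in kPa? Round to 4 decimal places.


Osmotic pressure (van't Hoff): Pi = M*R*T.
RT = 8.314 * 294 = 2444.316
Pi = 0.188 * 2444.316
Pi = 459.531408 kPa, rounded to 4 dp:

459.5314 kPa


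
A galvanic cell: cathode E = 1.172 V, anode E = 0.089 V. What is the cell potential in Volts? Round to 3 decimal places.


Standard cell potential: E_cell = E_cathode - E_anode.
E_cell = 1.172 - (0.089)
E_cell = 1.083 V, rounded to 3 dp:

1.083 V


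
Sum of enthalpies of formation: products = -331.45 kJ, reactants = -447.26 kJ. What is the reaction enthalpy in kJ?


dH_rxn = sum(dH_f products) - sum(dH_f reactants)
dH_rxn = -331.45 - (-447.26)
dH_rxn = 115.81 kJ:

115.81 kJ


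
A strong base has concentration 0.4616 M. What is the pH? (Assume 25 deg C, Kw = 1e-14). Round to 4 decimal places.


A strong base dissociates completely, so [OH-] equals the given concentration.
pOH = -log10([OH-]) = -log10(0.4616) = 0.335734
pH = 14 - pOH = 14 - 0.335734
pH = 13.664266, rounded to 4 dp:

13.6643


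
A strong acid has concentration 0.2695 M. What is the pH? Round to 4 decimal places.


A strong acid dissociates completely, so [H+] equals the given concentration.
pH = -log10([H+]) = -log10(0.2695)
pH = 0.56944123, rounded to 4 dp:

0.5694


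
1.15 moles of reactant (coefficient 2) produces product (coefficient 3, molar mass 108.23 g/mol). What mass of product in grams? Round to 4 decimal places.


Use the coefficient ratio to convert reactant moles to product moles, then multiply by the product's molar mass.
moles_P = moles_R * (coeff_P / coeff_R) = 1.15 * (3/2) = 1.725
mass_P = moles_P * M_P = 1.725 * 108.23
mass_P = 186.69675 g, rounded to 4 dp:

186.6968 g


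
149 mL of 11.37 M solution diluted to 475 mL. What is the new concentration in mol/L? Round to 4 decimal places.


Dilution: M1*V1 = M2*V2, solve for M2.
M2 = M1*V1 / V2
M2 = 11.37 * 149 / 475
M2 = 1694.13 / 475
M2 = 3.56658947 mol/L, rounded to 4 dp:

3.5666 mol/L


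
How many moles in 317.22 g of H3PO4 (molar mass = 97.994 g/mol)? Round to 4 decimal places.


n = mass / M
n = 317.22 / 97.994
n = 3.23713697 mol, rounded to 4 dp:

3.2371 mol


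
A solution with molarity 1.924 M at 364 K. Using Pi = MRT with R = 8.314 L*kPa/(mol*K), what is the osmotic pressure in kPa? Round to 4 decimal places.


Osmotic pressure (van't Hoff): Pi = M*R*T.
RT = 8.314 * 364 = 3026.296
Pi = 1.924 * 3026.296
Pi = 5822.593504 kPa, rounded to 4 dp:

5822.5935 kPa


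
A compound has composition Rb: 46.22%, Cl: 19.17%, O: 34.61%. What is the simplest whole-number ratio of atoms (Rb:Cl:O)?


Assume 100 g of compound, divide each mass% by atomic mass to get moles, then normalize by the smallest to get a raw atom ratio.
Moles per 100 g: Rb: 46.22/85.468 = 0.5408, Cl: 19.17/35.453 = 0.5407, O: 34.61/15.999 = 2.1633
Raw ratio (divide by min = 0.5407): Rb: 1.0, Cl: 1.0, O: 4.001
Multiply by 1 to clear fractions: Rb: 1.0 ~= 1, Cl: 1.0 ~= 1, O: 4.001 ~= 4
Reduce by GCD to get the simplest whole-number ratio:

1:1:4


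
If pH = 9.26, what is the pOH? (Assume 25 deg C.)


At 25 deg C, pH + pOH = 14.
pOH = 14 - pH = 14 - 9.26
pOH = 4.74:

4.74


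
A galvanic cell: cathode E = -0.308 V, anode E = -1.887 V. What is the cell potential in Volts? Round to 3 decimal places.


Standard cell potential: E_cell = E_cathode - E_anode.
E_cell = -0.308 - (-1.887)
E_cell = 1.579 V, rounded to 3 dp:

1.579 V


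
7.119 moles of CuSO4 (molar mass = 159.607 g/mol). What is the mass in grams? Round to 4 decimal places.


mass = n * M
mass = 7.119 * 159.607
mass = 1136.242233 g, rounded to 4 dp:

1136.2422 g


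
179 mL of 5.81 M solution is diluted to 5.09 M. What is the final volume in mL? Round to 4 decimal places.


Dilution: M1*V1 = M2*V2, solve for V2.
V2 = M1*V1 / M2
V2 = 5.81 * 179 / 5.09
V2 = 1039.99 / 5.09
V2 = 204.32023576 mL, rounded to 4 dp:

204.3202 mL


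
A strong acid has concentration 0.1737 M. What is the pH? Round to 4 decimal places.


A strong acid dissociates completely, so [H+] equals the given concentration.
pH = -log10([H+]) = -log10(0.1737)
pH = 0.76020018, rounded to 4 dp:

0.7602


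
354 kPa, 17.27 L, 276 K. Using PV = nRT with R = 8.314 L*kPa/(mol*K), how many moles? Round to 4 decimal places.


PV = nRT, solve for n = PV / (RT).
PV = 354 * 17.27 = 6113.58
RT = 8.314 * 276 = 2294.664
n = 6113.58 / 2294.664
n = 2.66425934 mol, rounded to 4 dp:

2.6643 mol


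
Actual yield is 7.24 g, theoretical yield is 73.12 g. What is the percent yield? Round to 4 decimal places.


% yield = 100 * actual / theoretical
% yield = 100 * 7.24 / 73.12
% yield = 9.90153173 %, rounded to 4 dp:

9.9015 %


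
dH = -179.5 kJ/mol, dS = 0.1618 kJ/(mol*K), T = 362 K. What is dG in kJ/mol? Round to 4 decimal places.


Gibbs: dG = dH - T*dS (consistent units, dS already in kJ/(mol*K)).
T*dS = 362 * 0.1618 = 58.5716
dG = -179.5 - (58.5716)
dG = -238.0716 kJ/mol, rounded to 4 dp:

-238.0716 kJ/mol


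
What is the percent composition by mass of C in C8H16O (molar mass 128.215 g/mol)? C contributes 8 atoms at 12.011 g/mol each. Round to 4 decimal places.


pct = 100 * (n_elem * M_elem) / M_total
mass_contribution = 8 * 12.011 = 96.088 g/mol
pct = 100 * 96.088 / 128.215
pct = 74.9428694 %, rounded to 4 dp:

74.9429 %


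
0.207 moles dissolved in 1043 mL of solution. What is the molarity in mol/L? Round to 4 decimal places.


Convert volume to liters: V_L = V_mL / 1000.
V_L = 1043 / 1000 = 1.043 L
M = n / V_L = 0.207 / 1.043
M = 0.19846596 mol/L, rounded to 4 dp:

0.1985 mol/L


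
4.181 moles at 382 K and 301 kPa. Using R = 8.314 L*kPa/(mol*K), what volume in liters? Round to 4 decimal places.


PV = nRT, solve for V = nRT / P.
nRT = 4.181 * 8.314 * 382 = 13278.6386
V = 13278.6386 / 301
V = 44.11507841 L, rounded to 4 dp:

44.1151 L


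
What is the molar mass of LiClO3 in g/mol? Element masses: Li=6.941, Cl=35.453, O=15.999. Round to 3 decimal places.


M = sum(count * atomic_mass) over atoms.
M = 1*6.941 + 1*35.453 + 3*15.999
M = 6.941 + 35.453 + 47.997
M = 90.391 g/mol, rounded to 3 dp:

90.391 g/mol


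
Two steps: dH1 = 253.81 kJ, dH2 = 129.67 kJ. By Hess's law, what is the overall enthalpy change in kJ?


Hess's law: enthalpy is a state function, so add the step enthalpies.
dH_total = dH1 + dH2 = 253.81 + (129.67)
dH_total = 383.48 kJ:

383.48 kJ


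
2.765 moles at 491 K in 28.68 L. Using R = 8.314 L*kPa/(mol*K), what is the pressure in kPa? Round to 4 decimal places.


PV = nRT, solve for P = nRT / V.
nRT = 2.765 * 8.314 * 491 = 11287.2111
P = 11287.2111 / 28.68
P = 393.55687238 kPa, rounded to 4 dp:

393.5569 kPa


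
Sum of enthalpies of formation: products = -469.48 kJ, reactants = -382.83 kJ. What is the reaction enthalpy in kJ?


dH_rxn = sum(dH_f products) - sum(dH_f reactants)
dH_rxn = -469.48 - (-382.83)
dH_rxn = -86.65 kJ:

-86.65 kJ


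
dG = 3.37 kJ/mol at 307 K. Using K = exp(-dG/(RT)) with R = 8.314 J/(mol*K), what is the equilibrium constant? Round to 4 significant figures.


dG is in kJ/mol; multiply by 1000 to match R in J/(mol*K).
RT = 8.314 * 307 = 2552.398 J/mol
exponent = -dG*1000 / (RT) = -(3.37*1000) / 2552.398 = -1.320327
K = exp(-1.320327)
K = 0.26704796, rounded to 4 significant figures:

0.2670


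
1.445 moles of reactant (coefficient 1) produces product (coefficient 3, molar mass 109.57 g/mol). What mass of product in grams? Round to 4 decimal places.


Use the coefficient ratio to convert reactant moles to product moles, then multiply by the product's molar mass.
moles_P = moles_R * (coeff_P / coeff_R) = 1.445 * (3/1) = 4.335
mass_P = moles_P * M_P = 4.335 * 109.57
mass_P = 474.98595 g, rounded to 4 dp:

474.9860 g


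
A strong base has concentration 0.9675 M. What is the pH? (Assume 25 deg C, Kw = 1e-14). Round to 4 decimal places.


A strong base dissociates completely, so [OH-] equals the given concentration.
pOH = -log10([OH-]) = -log10(0.9675) = 0.014349
pH = 14 - pOH = 14 - 0.014349
pH = 13.985651, rounded to 4 dp:

13.9857


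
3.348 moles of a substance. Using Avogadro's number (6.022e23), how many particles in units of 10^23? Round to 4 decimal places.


N = n * NA, then divide by 1e23 for the requested units.
N / 1e23 = n * 6.022
N / 1e23 = 3.348 * 6.022
N / 1e23 = 20.161656, rounded to 4 dp:

20.1617


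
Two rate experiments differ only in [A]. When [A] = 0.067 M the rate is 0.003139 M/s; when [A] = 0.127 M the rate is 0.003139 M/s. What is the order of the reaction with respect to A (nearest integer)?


Rate is proportional to [A]^n, so rate2/rate1 = ([A]2/[A]1)^n. Take logs to solve for n.
rate2/rate1 = 0.003139 / 0.003139 = 1.0
[A]2/[A]1 = 0.127 / 0.067 = 1.8955
n = ln(1.0) / ln(1.8955) = 0.0
Nearest integer order:

0


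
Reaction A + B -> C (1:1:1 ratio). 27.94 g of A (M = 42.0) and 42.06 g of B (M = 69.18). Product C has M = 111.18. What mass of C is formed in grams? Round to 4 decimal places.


Find moles of each reactant; the smaller value is the limiting reagent in a 1:1:1 reaction, so moles_C equals moles of the limiter.
n_A = mass_A / M_A = 27.94 / 42.0 = 0.665238 mol
n_B = mass_B / M_B = 42.06 / 69.18 = 0.607979 mol
Limiting reagent: B (smaller), n_limiting = 0.607979 mol
mass_C = n_limiting * M_C = 0.607979 * 111.18
mass_C = 67.59510522 g, rounded to 4 dp:

67.5951 g


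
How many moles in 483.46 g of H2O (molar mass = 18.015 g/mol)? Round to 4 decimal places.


n = mass / M
n = 483.46 / 18.015
n = 26.83652512 mol, rounded to 4 dp:

26.8365 mol


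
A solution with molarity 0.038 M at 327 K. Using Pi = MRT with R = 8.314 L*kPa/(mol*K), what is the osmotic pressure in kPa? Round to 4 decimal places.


Osmotic pressure (van't Hoff): Pi = M*R*T.
RT = 8.314 * 327 = 2718.678
Pi = 0.038 * 2718.678
Pi = 103.309764 kPa, rounded to 4 dp:

103.3098 kPa


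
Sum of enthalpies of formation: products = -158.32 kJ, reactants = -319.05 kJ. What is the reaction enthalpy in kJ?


dH_rxn = sum(dH_f products) - sum(dH_f reactants)
dH_rxn = -158.32 - (-319.05)
dH_rxn = 160.73 kJ:

160.73 kJ


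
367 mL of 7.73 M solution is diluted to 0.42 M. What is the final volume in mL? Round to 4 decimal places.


Dilution: M1*V1 = M2*V2, solve for V2.
V2 = M1*V1 / M2
V2 = 7.73 * 367 / 0.42
V2 = 2836.91 / 0.42
V2 = 6754.54761905 mL, rounded to 4 dp:

6754.5476 mL


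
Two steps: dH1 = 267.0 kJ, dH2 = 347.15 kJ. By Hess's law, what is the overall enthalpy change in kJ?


Hess's law: enthalpy is a state function, so add the step enthalpies.
dH_total = dH1 + dH2 = 267.0 + (347.15)
dH_total = 614.15 kJ:

614.15 kJ


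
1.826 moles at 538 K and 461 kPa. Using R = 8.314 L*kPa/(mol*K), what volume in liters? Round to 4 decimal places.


PV = nRT, solve for V = nRT / P.
nRT = 1.826 * 8.314 * 538 = 8167.5738
V = 8167.5738 / 461
V = 17.71707983 L, rounded to 4 dp:

17.7171 L


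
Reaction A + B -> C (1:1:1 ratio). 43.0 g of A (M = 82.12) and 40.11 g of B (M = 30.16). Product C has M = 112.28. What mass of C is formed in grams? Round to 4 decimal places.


Find moles of each reactant; the smaller value is the limiting reagent in a 1:1:1 reaction, so moles_C equals moles of the limiter.
n_A = mass_A / M_A = 43.0 / 82.12 = 0.523624 mol
n_B = mass_B / M_B = 40.11 / 30.16 = 1.329907 mol
Limiting reagent: A (smaller), n_limiting = 0.523624 mol
mass_C = n_limiting * M_C = 0.523624 * 112.28
mass_C = 58.79250272 g, rounded to 4 dp:

58.7925 g


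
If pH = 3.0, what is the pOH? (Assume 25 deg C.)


At 25 deg C, pH + pOH = 14.
pOH = 14 - pH = 14 - 3.0
pOH = 11.0:

11.00


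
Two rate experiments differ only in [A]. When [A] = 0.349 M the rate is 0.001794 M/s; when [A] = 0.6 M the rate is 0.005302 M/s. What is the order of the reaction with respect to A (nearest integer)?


Rate is proportional to [A]^n, so rate2/rate1 = ([A]2/[A]1)^n. Take logs to solve for n.
rate2/rate1 = 0.005302 / 0.001794 = 2.9554
[A]2/[A]1 = 0.6 / 0.349 = 1.7192
n = ln(2.9554) / ln(1.7192) = 2.0
Nearest integer order:

2


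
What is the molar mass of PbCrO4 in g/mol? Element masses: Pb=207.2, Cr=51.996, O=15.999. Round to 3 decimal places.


M = sum(count * atomic_mass) over atoms.
M = 1*207.2 + 1*51.996 + 4*15.999
M = 207.2 + 51.996 + 63.996
M = 323.192 g/mol, rounded to 3 dp:

323.192 g/mol


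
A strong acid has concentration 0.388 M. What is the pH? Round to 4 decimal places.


A strong acid dissociates completely, so [H+] equals the given concentration.
pH = -log10([H+]) = -log10(0.388)
pH = 0.41116827, rounded to 4 dp:

0.4112


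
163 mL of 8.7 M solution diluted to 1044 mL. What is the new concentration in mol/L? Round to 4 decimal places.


Dilution: M1*V1 = M2*V2, solve for M2.
M2 = M1*V1 / V2
M2 = 8.7 * 163 / 1044
M2 = 1418.1 / 1044
M2 = 1.35833333 mol/L, rounded to 4 dp:

1.3583 mol/L


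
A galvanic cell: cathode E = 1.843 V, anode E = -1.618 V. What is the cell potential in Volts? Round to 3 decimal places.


Standard cell potential: E_cell = E_cathode - E_anode.
E_cell = 1.843 - (-1.618)
E_cell = 3.461 V, rounded to 3 dp:

3.461 V


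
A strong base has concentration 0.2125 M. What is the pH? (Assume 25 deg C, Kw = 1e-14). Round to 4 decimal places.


A strong base dissociates completely, so [OH-] equals the given concentration.
pOH = -log10([OH-]) = -log10(0.2125) = 0.672641
pH = 14 - pOH = 14 - 0.672641
pH = 13.327359, rounded to 4 dp:

13.3274


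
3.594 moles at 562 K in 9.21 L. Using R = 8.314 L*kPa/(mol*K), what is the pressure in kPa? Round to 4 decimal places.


PV = nRT, solve for P = nRT / V.
nRT = 3.594 * 8.314 * 562 = 16792.85
P = 16792.85 / 9.21
P = 1823.32790445 kPa, rounded to 4 dp:

1823.3279 kPa


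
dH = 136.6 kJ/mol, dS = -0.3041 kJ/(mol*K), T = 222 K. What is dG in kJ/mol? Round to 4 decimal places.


Gibbs: dG = dH - T*dS (consistent units, dS already in kJ/(mol*K)).
T*dS = 222 * -0.3041 = -67.5102
dG = 136.6 - (-67.5102)
dG = 204.1102 kJ/mol, rounded to 4 dp:

204.1102 kJ/mol


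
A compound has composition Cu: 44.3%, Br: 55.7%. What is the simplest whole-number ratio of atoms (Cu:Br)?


Assume 100 g of compound, divide each mass% by atomic mass to get moles, then normalize by the smallest to get a raw atom ratio.
Moles per 100 g: Cu: 44.3/63.546 = 0.6971, Br: 55.7/79.904 = 0.6971
Raw ratio (divide by min = 0.6971): Cu: 1.0, Br: 1.0
Multiply by 1 to clear fractions: Cu: 1.0 ~= 1, Br: 1.0 ~= 1
Reduce by GCD to get the simplest whole-number ratio:

1:1


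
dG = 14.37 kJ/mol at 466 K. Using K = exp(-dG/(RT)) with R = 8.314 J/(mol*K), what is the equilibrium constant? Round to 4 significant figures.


dG is in kJ/mol; multiply by 1000 to match R in J/(mol*K).
RT = 8.314 * 466 = 3874.324 J/mol
exponent = -dG*1000 / (RT) = -(14.37*1000) / 3874.324 = -3.70903414
K = exp(-3.70903414)
K = 0.024501177, rounded to 4 significant figures:

0.02450


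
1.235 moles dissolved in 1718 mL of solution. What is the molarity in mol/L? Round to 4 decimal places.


Convert volume to liters: V_L = V_mL / 1000.
V_L = 1718 / 1000 = 1.718 L
M = n / V_L = 1.235 / 1.718
M = 0.71885914 mol/L, rounded to 4 dp:

0.7189 mol/L


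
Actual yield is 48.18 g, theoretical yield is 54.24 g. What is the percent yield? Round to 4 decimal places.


% yield = 100 * actual / theoretical
% yield = 100 * 48.18 / 54.24
% yield = 88.82743363 %, rounded to 4 dp:

88.8274 %


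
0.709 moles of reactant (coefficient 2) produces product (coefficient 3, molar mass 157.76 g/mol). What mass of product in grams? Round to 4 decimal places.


Use the coefficient ratio to convert reactant moles to product moles, then multiply by the product's molar mass.
moles_P = moles_R * (coeff_P / coeff_R) = 0.709 * (3/2) = 1.0635
mass_P = moles_P * M_P = 1.0635 * 157.76
mass_P = 167.77776 g, rounded to 4 dp:

167.7778 g


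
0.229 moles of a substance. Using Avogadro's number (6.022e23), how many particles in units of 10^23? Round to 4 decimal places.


N = n * NA, then divide by 1e23 for the requested units.
N / 1e23 = n * 6.022
N / 1e23 = 0.229 * 6.022
N / 1e23 = 1.379038, rounded to 4 dp:

1.3790


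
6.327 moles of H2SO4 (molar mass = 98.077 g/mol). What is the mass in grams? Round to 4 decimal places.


mass = n * M
mass = 6.327 * 98.077
mass = 620.533179 g, rounded to 4 dp:

620.5332 g


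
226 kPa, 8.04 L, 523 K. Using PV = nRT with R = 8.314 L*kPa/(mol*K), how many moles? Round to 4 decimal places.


PV = nRT, solve for n = PV / (RT).
PV = 226 * 8.04 = 1817.04
RT = 8.314 * 523 = 4348.222
n = 1817.04 / 4348.222
n = 0.41788115 mol, rounded to 4 dp:

0.4179 mol


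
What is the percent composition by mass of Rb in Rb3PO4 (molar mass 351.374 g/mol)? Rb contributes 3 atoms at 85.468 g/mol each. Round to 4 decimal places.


pct = 100 * (n_elem * M_elem) / M_total
mass_contribution = 3 * 85.468 = 256.404 g/mol
pct = 100 * 256.404 / 351.374
pct = 72.9718192 %, rounded to 4 dp:

72.9718 %


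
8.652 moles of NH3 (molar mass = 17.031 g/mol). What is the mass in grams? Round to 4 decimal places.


mass = n * M
mass = 8.652 * 17.031
mass = 147.352212 g, rounded to 4 dp:

147.3522 g


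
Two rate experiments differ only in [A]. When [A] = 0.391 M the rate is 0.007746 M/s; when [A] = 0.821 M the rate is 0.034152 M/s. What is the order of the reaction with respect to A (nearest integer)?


Rate is proportional to [A]^n, so rate2/rate1 = ([A]2/[A]1)^n. Take logs to solve for n.
rate2/rate1 = 0.034152 / 0.007746 = 4.409
[A]2/[A]1 = 0.821 / 0.391 = 2.0997
n = ln(4.409) / ln(2.0997) = 2.0
Nearest integer order:

2


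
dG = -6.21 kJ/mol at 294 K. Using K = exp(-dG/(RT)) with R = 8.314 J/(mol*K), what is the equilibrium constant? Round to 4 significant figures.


dG is in kJ/mol; multiply by 1000 to match R in J/(mol*K).
RT = 8.314 * 294 = 2444.316 J/mol
exponent = -dG*1000 / (RT) = -(-6.21*1000) / 2444.316 = 2.54058804
K = exp(2.54058804)
K = 12.687129, rounded to 4 significant figures:

12.69


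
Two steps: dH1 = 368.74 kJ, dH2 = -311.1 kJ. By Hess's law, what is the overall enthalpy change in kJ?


Hess's law: enthalpy is a state function, so add the step enthalpies.
dH_total = dH1 + dH2 = 368.74 + (-311.1)
dH_total = 57.64 kJ:

57.64 kJ


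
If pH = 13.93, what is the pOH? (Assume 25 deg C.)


At 25 deg C, pH + pOH = 14.
pOH = 14 - pH = 14 - 13.93
pOH = 0.07:

0.07


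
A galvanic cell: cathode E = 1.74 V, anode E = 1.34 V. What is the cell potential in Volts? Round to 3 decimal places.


Standard cell potential: E_cell = E_cathode - E_anode.
E_cell = 1.74 - (1.34)
E_cell = 0.4 V, rounded to 3 dp:

0.400 V


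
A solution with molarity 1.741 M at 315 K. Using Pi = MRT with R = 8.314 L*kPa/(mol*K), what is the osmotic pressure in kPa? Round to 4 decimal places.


Osmotic pressure (van't Hoff): Pi = M*R*T.
RT = 8.314 * 315 = 2618.91
Pi = 1.741 * 2618.91
Pi = 4559.52231 kPa, rounded to 4 dp:

4559.5223 kPa


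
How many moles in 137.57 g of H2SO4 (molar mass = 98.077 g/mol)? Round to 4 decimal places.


n = mass / M
n = 137.57 / 98.077
n = 1.40267341 mol, rounded to 4 dp:

1.4027 mol


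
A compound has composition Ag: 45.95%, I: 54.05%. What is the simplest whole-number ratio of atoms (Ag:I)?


Assume 100 g of compound, divide each mass% by atomic mass to get moles, then normalize by the smallest to get a raw atom ratio.
Moles per 100 g: Ag: 45.95/107.868 = 0.426, I: 54.05/126.904 = 0.4259
Raw ratio (divide by min = 0.4259): Ag: 1.0, I: 1.0
Multiply by 1 to clear fractions: Ag: 1.0 ~= 1, I: 1.0 ~= 1
Reduce by GCD to get the simplest whole-number ratio:

1:1


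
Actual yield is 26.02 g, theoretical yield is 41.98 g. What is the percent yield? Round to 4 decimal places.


% yield = 100 * actual / theoretical
% yield = 100 * 26.02 / 41.98
% yield = 61.98189614 %, rounded to 4 dp:

61.9819 %


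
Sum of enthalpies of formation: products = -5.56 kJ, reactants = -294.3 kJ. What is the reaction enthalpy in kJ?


dH_rxn = sum(dH_f products) - sum(dH_f reactants)
dH_rxn = -5.56 - (-294.3)
dH_rxn = 288.74 kJ:

288.74 kJ


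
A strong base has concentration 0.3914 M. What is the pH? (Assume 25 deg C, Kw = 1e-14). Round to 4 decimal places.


A strong base dissociates completely, so [OH-] equals the given concentration.
pOH = -log10([OH-]) = -log10(0.3914) = 0.407379
pH = 14 - pOH = 14 - 0.407379
pH = 13.592621, rounded to 4 dp:

13.5926


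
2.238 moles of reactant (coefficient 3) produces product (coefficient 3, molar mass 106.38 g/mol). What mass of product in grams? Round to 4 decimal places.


Use the coefficient ratio to convert reactant moles to product moles, then multiply by the product's molar mass.
moles_P = moles_R * (coeff_P / coeff_R) = 2.238 * (3/3) = 2.238
mass_P = moles_P * M_P = 2.238 * 106.38
mass_P = 238.07844 g, rounded to 4 dp:

238.0784 g


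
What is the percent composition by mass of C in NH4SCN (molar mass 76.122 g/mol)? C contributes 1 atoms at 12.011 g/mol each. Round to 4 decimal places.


pct = 100 * (n_elem * M_elem) / M_total
mass_contribution = 1 * 12.011 = 12.011 g/mol
pct = 100 * 12.011 / 76.122
pct = 15.77861853 %, rounded to 4 dp:

15.7786 %


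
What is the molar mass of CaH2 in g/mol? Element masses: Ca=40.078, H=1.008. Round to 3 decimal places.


M = sum(count * atomic_mass) over atoms.
M = 1*40.078 + 2*1.008
M = 40.078 + 2.016
M = 42.094 g/mol, rounded to 3 dp:

42.094 g/mol


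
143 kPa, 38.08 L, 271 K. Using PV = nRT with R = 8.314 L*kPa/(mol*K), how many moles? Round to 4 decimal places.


PV = nRT, solve for n = PV / (RT).
PV = 143 * 38.08 = 5445.44
RT = 8.314 * 271 = 2253.094
n = 5445.44 / 2253.094
n = 2.41687209 mol, rounded to 4 dp:

2.4169 mol


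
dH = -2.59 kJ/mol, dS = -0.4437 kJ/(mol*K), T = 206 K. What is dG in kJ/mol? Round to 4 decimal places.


Gibbs: dG = dH - T*dS (consistent units, dS already in kJ/(mol*K)).
T*dS = 206 * -0.4437 = -91.4022
dG = -2.59 - (-91.4022)
dG = 88.8122 kJ/mol, rounded to 4 dp:

88.8122 kJ/mol


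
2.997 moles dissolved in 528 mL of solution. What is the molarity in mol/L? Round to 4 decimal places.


Convert volume to liters: V_L = V_mL / 1000.
V_L = 528 / 1000 = 0.528 L
M = n / V_L = 2.997 / 0.528
M = 5.67613636 mol/L, rounded to 4 dp:

5.6761 mol/L


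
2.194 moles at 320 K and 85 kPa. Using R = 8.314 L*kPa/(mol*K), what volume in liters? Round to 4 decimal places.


PV = nRT, solve for V = nRT / P.
nRT = 2.194 * 8.314 * 320 = 5837.0931
V = 5837.0931 / 85
V = 68.67168353 L, rounded to 4 dp:

68.6717 L


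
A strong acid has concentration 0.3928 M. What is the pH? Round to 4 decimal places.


A strong acid dissociates completely, so [H+] equals the given concentration.
pH = -log10([H+]) = -log10(0.3928)
pH = 0.40582852, rounded to 4 dp:

0.4058


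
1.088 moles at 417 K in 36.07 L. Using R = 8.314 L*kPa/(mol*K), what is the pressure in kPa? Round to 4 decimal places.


PV = nRT, solve for P = nRT / V.
nRT = 1.088 * 8.314 * 417 = 3772.0285
P = 3772.0285 / 36.07
P = 104.57522872 kPa, rounded to 4 dp:

104.5752 kPa


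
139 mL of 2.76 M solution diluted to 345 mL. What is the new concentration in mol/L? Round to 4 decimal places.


Dilution: M1*V1 = M2*V2, solve for M2.
M2 = M1*V1 / V2
M2 = 2.76 * 139 / 345
M2 = 383.64 / 345
M2 = 1.112 mol/L, rounded to 4 dp:

1.1120 mol/L


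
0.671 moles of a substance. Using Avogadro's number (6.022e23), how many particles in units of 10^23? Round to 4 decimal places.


N = n * NA, then divide by 1e23 for the requested units.
N / 1e23 = n * 6.022
N / 1e23 = 0.671 * 6.022
N / 1e23 = 4.040762, rounded to 4 dp:

4.0408


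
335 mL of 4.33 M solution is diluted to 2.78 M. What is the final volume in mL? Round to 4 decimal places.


Dilution: M1*V1 = M2*V2, solve for V2.
V2 = M1*V1 / M2
V2 = 4.33 * 335 / 2.78
V2 = 1450.55 / 2.78
V2 = 521.78057554 mL, rounded to 4 dp:

521.7806 mL


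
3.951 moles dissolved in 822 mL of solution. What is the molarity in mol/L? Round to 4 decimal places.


Convert volume to liters: V_L = V_mL / 1000.
V_L = 822 / 1000 = 0.822 L
M = n / V_L = 3.951 / 0.822
M = 4.80656934 mol/L, rounded to 4 dp:

4.8066 mol/L


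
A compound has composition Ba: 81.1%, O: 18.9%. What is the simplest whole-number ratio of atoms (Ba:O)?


Assume 100 g of compound, divide each mass% by atomic mass to get moles, then normalize by the smallest to get a raw atom ratio.
Moles per 100 g: Ba: 81.1/137.327 = 0.5906, O: 18.9/15.999 = 1.1813
Raw ratio (divide by min = 0.5906): Ba: 1.0, O: 2.0
Multiply by 1 to clear fractions: Ba: 1.0 ~= 1, O: 2.0 ~= 2
Reduce by GCD to get the simplest whole-number ratio:

1:2
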